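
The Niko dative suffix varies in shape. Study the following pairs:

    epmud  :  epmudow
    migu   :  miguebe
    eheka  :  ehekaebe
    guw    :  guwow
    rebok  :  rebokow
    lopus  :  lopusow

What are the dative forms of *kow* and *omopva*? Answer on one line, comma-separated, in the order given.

kowow, omopvaebe

The pattern is consonant vs. vowel: -ow when the stem ends in a consonant (*epmud*, *guw*, *rebok*, *lopus*); -ebe when the stem ends in a vowel (*migu*, *eheka*).
Since the final sound of *kow* is /w/ (a consonant), it takes -ow, giving *kowow*.
The final sound of *omopva* is /a/, which is a vowel, so the suffix is -ebe, giving *omopvaebe*.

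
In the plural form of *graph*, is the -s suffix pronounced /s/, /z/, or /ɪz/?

/s/

The stem *graph* ends in a voiceless non-sibilant consonant.
The plural suffix surfaces as /ɪz/ after sibilants, /s/ after other voiceless consonants, and /z/ after other voiced sounds.
So the plural -s on *graph* is pronounced /s/.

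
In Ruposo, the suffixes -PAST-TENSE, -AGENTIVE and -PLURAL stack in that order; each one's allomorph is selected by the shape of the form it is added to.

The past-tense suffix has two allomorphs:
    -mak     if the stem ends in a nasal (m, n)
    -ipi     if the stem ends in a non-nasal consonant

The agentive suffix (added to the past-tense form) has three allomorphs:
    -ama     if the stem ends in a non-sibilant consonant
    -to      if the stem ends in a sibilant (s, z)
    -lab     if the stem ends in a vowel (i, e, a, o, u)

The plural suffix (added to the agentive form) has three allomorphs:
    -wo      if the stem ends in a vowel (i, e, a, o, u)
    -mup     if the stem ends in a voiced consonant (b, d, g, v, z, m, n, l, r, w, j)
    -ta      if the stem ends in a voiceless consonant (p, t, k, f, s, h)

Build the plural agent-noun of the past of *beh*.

The final consonant of *beh* is /h/, which is non-nasal, so the past-tense suffix is -ipi, giving *behipi*.
The past-tense form *behipi* — final sound /i/ (a vowel) → -lab → *behipilab*.
The agentive form *behipilab*: final sound = /b/, a voiced consonant → -mup → *behipilabmup*.

behipilabmup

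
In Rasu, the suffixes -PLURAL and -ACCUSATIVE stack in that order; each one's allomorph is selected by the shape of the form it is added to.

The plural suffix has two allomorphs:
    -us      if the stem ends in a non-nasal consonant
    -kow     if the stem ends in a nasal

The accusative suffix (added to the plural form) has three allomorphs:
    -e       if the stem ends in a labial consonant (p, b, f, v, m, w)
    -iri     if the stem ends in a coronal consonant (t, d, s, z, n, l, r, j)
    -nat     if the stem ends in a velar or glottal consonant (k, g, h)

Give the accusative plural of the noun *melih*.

melihusiri

The final consonant of *melih* is /h/, which is non-nasal, so the plural suffix is -us, giving *melihus*.
The plural form *melihus* — final consonant /s/ (coronal) → -iri → *melihusiri*.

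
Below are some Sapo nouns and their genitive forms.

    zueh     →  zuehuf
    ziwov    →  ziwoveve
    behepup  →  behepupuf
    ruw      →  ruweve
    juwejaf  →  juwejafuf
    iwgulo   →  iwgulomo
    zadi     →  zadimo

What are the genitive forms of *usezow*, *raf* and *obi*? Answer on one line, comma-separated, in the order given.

usezoweve, rafuf, obimo

The alternation tracks the final sound of the stem — -uf when the stem ends in a voiceless consonant (*zueh*, *behepup*, *juwejaf*); -eve when the stem ends in a voiced consonant (*ziwov*, *ruw*); -mo when the stem ends in a vowel (*iwgulo*, *zadi*).
The final sound of *usezow* is /w/, which is a voiced consonant, so the suffix is -eve, giving *usezoweve*.
*raf* — final sound /f/ (a voiceless consonant) → -uf → *rafuf*.
*obi* — final sound /i/ (a vowel) → -mo → *obimo*.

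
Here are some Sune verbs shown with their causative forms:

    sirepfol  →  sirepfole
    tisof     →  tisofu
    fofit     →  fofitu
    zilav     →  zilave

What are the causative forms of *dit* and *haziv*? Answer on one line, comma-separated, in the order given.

ditu, hazive

The alternation tracks the final consonant of the stem — -u when the stem ends in a voiceless consonant (*tisof*, *fofit*); -e when the stem ends in a voiced consonant (*sirepfol*, *zilav*).
*dit* — final consonant /t/ (voiceless) → -u → *ditu*.
*haziv* — final consonant /v/ (voiced) → -e → *hazive*.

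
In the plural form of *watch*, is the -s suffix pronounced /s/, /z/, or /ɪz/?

/ɪz/

The stem *watch* ends in a sibilant (/s, z, ʃ, ʒ, tʃ, dʒ/).
The plural suffix surfaces as /ɪz/ after sibilants, /s/ after other voiceless consonants, and /z/ after other voiced sounds.
So the plural -s on *watch* is pronounced /ɪz/.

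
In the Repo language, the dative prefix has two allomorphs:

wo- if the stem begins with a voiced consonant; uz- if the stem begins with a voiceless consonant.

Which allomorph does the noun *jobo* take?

Since the first consonant of *jobo* is /j/ (voiced), it takes wo-.

wo-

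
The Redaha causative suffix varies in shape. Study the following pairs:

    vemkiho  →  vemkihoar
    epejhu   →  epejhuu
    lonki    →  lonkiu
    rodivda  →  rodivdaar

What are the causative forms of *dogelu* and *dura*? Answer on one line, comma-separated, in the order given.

The suffix is conditioned by the last vowel: -u when the last vowel of the stem is a high vowel (*epejhu*, *lonki*); -ar when the last vowel of the stem is a non-high vowel (*vemkiho*, *rodivda*).
*dogelu* — last vowel /u/ (a high vowel) → -u → *dogeluu*.
*dura* — last vowel /a/ (a non-high vowel) → -ar → *duraar*.

dogeluu, duraar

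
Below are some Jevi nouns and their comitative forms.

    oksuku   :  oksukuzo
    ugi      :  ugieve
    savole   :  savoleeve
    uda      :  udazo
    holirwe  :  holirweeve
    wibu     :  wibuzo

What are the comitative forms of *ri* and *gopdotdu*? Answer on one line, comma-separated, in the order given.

Looking at the last vowel of each stem: -eve when the last vowel of the stem is a front vowel (*ugi*, *savole*, *holirwe*); -zo when the last vowel of the stem is a back vowel (*oksuku*, *uda*, *wibu*).
*ri* — last vowel /i/ (a front vowel) → -eve → *rieve*.
Since the last vowel of *gopdotdu* is /u/ (a back vowel), it takes -zo, giving *gopdotduzo*.

rieve, gopdotduzo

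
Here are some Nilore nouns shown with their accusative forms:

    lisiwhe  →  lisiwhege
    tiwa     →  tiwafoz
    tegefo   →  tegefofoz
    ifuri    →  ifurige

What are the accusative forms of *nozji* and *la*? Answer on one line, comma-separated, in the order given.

nozjige, lafoz

Looking at the last vowel of each stem: -ge when the last vowel of the stem is a front vowel (*lisiwhe*, *ifuri*); -foz when the last vowel of the stem is a back vowel (*tiwa*, *tegefo*).
The last vowel of *nozji* is /i/, which is a front vowel, so the suffix is -ge, giving *nozjige*.
The last vowel of *la* is /a/, which is a back vowel, so the suffix is -foz, giving *lafoz*.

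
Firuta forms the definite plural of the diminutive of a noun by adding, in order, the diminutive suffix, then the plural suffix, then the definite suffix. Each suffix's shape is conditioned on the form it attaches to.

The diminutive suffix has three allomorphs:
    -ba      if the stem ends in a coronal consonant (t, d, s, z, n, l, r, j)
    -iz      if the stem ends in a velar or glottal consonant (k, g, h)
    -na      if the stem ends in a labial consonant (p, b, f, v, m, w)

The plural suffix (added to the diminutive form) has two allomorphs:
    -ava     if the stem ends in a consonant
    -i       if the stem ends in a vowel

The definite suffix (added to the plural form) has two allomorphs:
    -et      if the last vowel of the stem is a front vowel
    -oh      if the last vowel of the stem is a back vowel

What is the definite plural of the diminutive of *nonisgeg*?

The final consonant of *nonisgeg* is /g/, which is velar/glottal, so the diminutive suffix is -iz, giving *nonisgegiz*.
The final sound of the diminutive form *nonisgegiz* is /z/, which is a consonant, so the plural suffix is -ava, giving *nonisgegizava*.
The plural form *nonisgegizava* — last vowel /a/ (a back vowel) → -oh → *nonisgegizavaoh*.

nonisgegizavaoh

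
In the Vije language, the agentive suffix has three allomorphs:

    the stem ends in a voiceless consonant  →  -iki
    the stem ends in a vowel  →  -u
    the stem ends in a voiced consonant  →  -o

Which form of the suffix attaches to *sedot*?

-iki

*sedot*: final sound = /t/, a voiceless consonant → -iki.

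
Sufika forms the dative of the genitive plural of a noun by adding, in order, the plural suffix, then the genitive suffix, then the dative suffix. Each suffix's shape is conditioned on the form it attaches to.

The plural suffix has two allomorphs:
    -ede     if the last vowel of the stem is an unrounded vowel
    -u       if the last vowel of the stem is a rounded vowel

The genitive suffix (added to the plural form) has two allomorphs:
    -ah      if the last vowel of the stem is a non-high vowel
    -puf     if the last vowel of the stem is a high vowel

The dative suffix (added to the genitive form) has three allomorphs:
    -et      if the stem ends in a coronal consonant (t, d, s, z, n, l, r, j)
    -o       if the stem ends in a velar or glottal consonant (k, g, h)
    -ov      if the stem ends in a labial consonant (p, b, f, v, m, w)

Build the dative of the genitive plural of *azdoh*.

azdohupufov

Since the last vowel of *azdoh* is /o/ (a rounded vowel), it takes -u, giving *azdohu*.
Since the last vowel of the plural form *azdohu* is /u/ (a high vowel), it takes -puf, giving *azdohupuf*.
The genitive form *azdohupuf* — final consonant /f/ (labial) → -ov → *azdohupufov*.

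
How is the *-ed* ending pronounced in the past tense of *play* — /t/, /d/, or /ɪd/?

The stem *play* ends in a voiced sound other than /d/.
The -ed suffix is realized as /ɪd/ after /t, d/; as /t/ after other voiceless consonants; and as /d/ after other voiced sounds.
So -ed on *play* is pronounced /d/.

/d/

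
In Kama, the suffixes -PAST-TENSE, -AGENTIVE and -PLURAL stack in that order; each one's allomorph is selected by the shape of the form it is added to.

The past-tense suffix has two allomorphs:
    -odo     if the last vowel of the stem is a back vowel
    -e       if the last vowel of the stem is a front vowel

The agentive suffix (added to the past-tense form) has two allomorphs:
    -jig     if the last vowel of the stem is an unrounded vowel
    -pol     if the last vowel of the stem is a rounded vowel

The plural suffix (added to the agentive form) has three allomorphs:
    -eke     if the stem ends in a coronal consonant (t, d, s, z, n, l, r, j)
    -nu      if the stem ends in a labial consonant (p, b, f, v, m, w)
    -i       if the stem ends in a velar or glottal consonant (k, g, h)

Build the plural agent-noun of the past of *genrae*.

genraeejigi

Since the last vowel of *genrae* is /e/ (a front vowel), it takes -e, giving *genraee*.
The past-tense form *genraee*: last vowel = /e/, an unrounded vowel → -jig → *genraeejig*.
Since the final consonant of the agentive form *genraeejig* is /g/ (velar/glottal), it takes -i, giving *genraeejigi*.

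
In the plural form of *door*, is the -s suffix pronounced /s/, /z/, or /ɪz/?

The stem *door* ends in a voiced non-sibilant sound.
The plural suffix surfaces as /ɪz/ after sibilants, /s/ after other voiceless consonants, and /z/ after other voiced sounds.
So the plural -s on *door* is pronounced /z/.

/z/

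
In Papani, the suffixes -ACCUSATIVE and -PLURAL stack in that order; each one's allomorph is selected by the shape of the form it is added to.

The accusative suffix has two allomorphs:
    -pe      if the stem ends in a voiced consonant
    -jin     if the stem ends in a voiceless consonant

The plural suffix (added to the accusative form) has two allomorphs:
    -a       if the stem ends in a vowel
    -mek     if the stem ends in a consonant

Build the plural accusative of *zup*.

*zup*: final consonant = /p/, voiceless → -jin → *zupjin*.
The final sound of the accusative form *zupjin* is /n/, which is a consonant, so the plural suffix is -mek, giving *zupjinmek*.

zupjinmek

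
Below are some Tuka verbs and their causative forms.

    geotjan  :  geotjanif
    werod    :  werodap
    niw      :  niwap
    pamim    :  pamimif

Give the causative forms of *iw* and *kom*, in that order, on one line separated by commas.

iwap, komif

The alternation tracks the final consonant of the stem — -if when the stem ends in a nasal (*geotjan*, *pamim*); -ap when the stem ends in a non-nasal consonant (*werod*, *niw*).
*iw* — final consonant /w/ (non-nasal) → -ap → *iwap*.
*kom*: final consonant = /m/, a nasal → -if → *komif*.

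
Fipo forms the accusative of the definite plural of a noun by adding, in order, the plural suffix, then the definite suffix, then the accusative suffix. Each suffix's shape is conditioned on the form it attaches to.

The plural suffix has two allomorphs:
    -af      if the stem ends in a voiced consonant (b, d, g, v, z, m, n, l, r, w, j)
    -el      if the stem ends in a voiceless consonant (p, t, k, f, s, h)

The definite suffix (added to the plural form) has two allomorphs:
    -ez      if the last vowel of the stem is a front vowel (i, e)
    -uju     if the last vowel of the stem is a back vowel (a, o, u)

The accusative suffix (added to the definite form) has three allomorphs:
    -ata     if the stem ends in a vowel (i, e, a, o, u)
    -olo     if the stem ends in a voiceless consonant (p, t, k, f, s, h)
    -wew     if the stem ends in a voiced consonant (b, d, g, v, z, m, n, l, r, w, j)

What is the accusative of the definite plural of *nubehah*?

nubehahelezwew

Since the final consonant of *nubehah* is /h/ (voiceless), it takes -el, giving *nubehahel*.
The plural form *nubehahel*: last vowel = /e/, a front vowel → -ez → *nubehahelez*.
Since the final sound of the definite form *nubehahelez* is /z/ (a voiced consonant), it takes -wew, giving *nubehahelezwew*.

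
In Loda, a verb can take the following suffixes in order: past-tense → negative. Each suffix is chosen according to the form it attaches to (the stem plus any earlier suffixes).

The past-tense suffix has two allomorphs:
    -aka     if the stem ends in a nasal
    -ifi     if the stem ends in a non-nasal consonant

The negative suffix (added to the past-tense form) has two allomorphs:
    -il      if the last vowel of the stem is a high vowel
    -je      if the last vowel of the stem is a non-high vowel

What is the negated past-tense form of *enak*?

*enak* — final consonant /k/ (non-nasal) → -ifi → *enakifi*.
The past-tense form *enakifi* — last vowel /i/ (a high vowel) → -il → *enakifiil*.

enakifiil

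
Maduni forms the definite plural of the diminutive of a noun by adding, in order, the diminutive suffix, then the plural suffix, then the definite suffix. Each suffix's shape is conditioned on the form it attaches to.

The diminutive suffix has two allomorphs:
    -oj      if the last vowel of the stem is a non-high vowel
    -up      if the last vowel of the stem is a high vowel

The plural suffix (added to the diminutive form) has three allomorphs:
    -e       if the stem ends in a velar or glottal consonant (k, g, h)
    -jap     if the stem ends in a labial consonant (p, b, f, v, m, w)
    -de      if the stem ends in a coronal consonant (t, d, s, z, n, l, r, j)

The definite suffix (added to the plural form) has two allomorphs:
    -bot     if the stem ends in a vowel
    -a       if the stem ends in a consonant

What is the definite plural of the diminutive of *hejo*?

hejoojdebot

*hejo*: last vowel = /o/, a non-high vowel → -oj → *hejooj*.
Since the final consonant of the diminutive form *hejooj* is /j/ (coronal), it takes -de, giving *hejoojde*.
Since the final sound of the plural form *hejoojde* is /e/ (a vowel), it takes -bot, giving *hejoojdebot*.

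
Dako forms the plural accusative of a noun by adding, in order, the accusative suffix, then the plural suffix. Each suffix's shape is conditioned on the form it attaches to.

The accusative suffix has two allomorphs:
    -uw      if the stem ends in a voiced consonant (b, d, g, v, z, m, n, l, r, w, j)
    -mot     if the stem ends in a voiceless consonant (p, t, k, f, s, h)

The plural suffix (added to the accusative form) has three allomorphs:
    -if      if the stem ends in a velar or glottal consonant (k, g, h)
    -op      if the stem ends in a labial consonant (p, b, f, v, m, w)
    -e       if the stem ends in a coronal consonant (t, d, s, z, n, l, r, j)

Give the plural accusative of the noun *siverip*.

siveripmote

*siverip*: final consonant = /p/, voiceless → -mot → *siveripmot*.
The accusative form *siveripmot*: final consonant = /t/, coronal → -e → *siveripmote*.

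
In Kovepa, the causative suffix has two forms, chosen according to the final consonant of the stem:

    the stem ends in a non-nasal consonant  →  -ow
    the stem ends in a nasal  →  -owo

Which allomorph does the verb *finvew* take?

*finvew*: final consonant = /w/, non-nasal → -ow.

-ow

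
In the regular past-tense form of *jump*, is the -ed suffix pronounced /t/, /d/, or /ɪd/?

The stem *jump* ends in a voiceless consonant other than /t/.
The -ed suffix is realized as /ɪd/ after /t, d/; as /t/ after other voiceless consonants; and as /d/ after other voiced sounds.
So -ed on *jump* is pronounced /t/.

/t/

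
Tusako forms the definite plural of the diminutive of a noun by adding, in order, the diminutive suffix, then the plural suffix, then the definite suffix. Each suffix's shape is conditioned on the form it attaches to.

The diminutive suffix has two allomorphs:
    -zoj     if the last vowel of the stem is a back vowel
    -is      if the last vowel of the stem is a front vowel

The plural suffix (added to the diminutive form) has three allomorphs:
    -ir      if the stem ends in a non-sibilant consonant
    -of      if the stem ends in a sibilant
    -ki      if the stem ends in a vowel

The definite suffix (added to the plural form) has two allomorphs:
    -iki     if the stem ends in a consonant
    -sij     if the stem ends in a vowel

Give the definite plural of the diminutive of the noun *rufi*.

rufiisofiki

*rufi* — last vowel /i/ (a front vowel) → -is → *rufiis*.
Since the final sound of the diminutive form *rufiis* is /s/ (a sibilant), it takes -of, giving *rufiisof*.
The plural form *rufiisof* — final sound /f/ (a consonant) → -iki → *rufiisofiki*.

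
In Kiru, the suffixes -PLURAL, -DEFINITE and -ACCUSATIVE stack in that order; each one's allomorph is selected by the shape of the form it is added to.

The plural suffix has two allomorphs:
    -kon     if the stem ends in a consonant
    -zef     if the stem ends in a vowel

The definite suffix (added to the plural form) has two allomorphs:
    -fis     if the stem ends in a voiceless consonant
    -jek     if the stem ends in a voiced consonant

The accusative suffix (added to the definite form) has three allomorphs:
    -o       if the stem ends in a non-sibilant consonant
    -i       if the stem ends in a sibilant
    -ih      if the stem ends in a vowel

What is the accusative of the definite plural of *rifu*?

*rifu* — final sound /u/ (a vowel) → -zef → *rifuzef*.
The plural form *rifuzef*: final consonant = /f/, voiceless → -fis → *rifuzeffis*.
The definite form *rifuzeffis*: final sound = /s/, a sibilant → -i → *rifuzeffisi*.

rifuzeffisi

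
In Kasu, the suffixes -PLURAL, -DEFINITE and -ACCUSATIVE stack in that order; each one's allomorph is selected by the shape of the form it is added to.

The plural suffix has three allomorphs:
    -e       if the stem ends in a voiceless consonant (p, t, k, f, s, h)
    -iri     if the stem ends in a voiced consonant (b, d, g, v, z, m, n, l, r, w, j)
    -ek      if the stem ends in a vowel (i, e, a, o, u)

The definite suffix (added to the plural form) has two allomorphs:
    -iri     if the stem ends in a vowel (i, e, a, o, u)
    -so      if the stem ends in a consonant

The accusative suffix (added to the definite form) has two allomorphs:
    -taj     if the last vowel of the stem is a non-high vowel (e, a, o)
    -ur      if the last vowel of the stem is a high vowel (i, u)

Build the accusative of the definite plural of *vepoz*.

vepoziriiriur

The final sound of *vepoz* is /z/, which is a voiced consonant, so the plural suffix is -iri, giving *vepoziri*.
The final sound of the plural form *vepoziri* is /i/, which is a vowel, so the definite suffix is -iri, giving *vepoziriiri*.
Since the last vowel of the definite form *vepoziriiri* is /i/ (a high vowel), it takes -ur, giving *vepoziriiriur*.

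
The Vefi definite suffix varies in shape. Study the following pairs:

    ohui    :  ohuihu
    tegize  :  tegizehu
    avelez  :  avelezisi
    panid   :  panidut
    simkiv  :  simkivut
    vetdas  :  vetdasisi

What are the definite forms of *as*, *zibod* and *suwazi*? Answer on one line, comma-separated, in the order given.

asisi, zibodut, suwazihu

Looking at the final sound of each stem: -isi when the stem ends in a sibilant (*avelez*, *vetdas*); -ut when the stem ends in a non-sibilant consonant (*panid*, *simkiv*); -hu when the stem ends in a vowel (*ohui*, *tegize*).
*as*: final sound = /s/, a sibilant → -isi → *asisi*.
The final sound of *zibod* is /d/, which is a non-sibilant consonant, so the suffix is -ut, giving *zibodut*.
*suwazi*: final sound = /i/, a vowel → -hu → *suwazihu*.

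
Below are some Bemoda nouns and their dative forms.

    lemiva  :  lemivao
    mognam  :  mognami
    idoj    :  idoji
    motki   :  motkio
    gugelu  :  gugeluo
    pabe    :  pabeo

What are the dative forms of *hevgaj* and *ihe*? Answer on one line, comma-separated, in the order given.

hevgaji, iheo

The alternation tracks the final sound of the stem — -i when the stem ends in a consonant (*mognam*, *idoj*); -o when the stem ends in a vowel (*lemiva*, *motki*, *gugelu*, *pabe*).
*hevgaj* — final sound /j/ (a consonant) → -i → *hevgaji*.
The final sound of *ihe* is /e/, which is a vowel, so the suffix is -o, giving *iheo*.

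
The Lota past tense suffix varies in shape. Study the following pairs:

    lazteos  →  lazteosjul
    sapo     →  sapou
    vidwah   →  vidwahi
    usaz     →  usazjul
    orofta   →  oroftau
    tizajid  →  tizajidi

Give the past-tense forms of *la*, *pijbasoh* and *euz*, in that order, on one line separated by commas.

Looking at the final sound of each stem: -jul when the stem ends in a sibilant (*lazteos*, *usaz*); -i when the stem ends in a non-sibilant consonant (*vidwah*, *tizajid*); -u when the stem ends in a vowel (*sapo*, *orofta*).
*la*: final sound = /a/, a vowel → -u → *lau*.
The final sound of *pijbasoh* is /h/, which is a non-sibilant consonant, so the suffix is -i, giving *pijbasohi*.
Since the final sound of *euz* is /z/ (a sibilant), it takes -jul, giving *euzjul*.

lau, pijbasohi, euzjul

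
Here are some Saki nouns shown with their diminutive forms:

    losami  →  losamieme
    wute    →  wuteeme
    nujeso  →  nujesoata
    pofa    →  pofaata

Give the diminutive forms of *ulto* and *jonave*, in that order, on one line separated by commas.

Looking at the last vowel of each stem: -eme when the last vowel of the stem is a front vowel (*losami*, *wute*); -ata when the last vowel of the stem is a back vowel (*nujeso*, *pofa*).
The last vowel of *ulto* is /o/, which is a back vowel, so the suffix is -ata, giving *ultoata*.
Since the last vowel of *jonave* is /e/ (a front vowel), it takes -eme, giving *jonaveeme*.

ultoata, jonaveeme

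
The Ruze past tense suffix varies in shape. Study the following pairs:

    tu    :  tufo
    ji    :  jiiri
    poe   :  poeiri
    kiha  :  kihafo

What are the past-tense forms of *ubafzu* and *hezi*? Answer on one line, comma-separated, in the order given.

ubafzufo, heziiri

Looking at the last vowel of each stem: -iri when the last vowel of the stem is a front vowel (*ji*, *poe*); -fo when the last vowel of the stem is a back vowel (*tu*, *kiha*).
*ubafzu*: last vowel = /u/, a back vowel → -fo → *ubafzufo*.
*hezi*: last vowel = /i/, a front vowel → -iri → *heziiri*.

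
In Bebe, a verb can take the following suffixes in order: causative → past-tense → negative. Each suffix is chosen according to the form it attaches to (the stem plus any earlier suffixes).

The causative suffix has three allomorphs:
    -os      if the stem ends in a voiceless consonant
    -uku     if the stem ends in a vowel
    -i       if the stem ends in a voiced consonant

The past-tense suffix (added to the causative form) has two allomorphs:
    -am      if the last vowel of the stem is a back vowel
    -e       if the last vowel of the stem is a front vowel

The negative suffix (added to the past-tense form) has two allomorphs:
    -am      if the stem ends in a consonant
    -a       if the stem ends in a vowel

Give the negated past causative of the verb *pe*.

Since the final sound of *pe* is /e/ (a vowel), it takes -uku, giving *peuku*.
The causative form *peuku* — last vowel /u/ (a back vowel) → -am → *peukuam*.
Since the final sound of the past-tense form *peukuam* is /m/ (a consonant), it takes -am, giving *peukuamam*.

peukuamam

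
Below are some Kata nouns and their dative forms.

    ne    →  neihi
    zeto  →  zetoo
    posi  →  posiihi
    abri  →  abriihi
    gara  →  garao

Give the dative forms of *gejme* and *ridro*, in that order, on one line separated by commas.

gejmeihi, ridroo

The suffix is conditioned by the last vowel: -ihi when the last vowel of the stem is a front vowel (*ne*, *posi*, *abri*); -o when the last vowel of the stem is a back vowel (*zeto*, *gara*).
Since the last vowel of *gejme* is /e/ (a front vowel), it takes -ihi, giving *gejmeihi*.
*ridro*: last vowel = /o/, a back vowel → -o → *ridroo*.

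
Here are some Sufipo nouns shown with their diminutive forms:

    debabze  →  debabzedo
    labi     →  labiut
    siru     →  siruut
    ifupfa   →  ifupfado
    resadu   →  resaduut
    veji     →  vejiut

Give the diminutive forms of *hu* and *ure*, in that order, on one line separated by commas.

huut, uredo

The alternation tracks the last vowel of the stem — -ut when the last vowel of the stem is a high vowel (*labi*, *siru*, *resadu*, *veji*); -do when the last vowel of the stem is a non-high vowel (*debabze*, *ifupfa*).
Since the last vowel of *hu* is /u/ (a high vowel), it takes -ut, giving *huut*.
Since the last vowel of *ure* is /e/ (a non-high vowel), it takes -do, giving *uredo*.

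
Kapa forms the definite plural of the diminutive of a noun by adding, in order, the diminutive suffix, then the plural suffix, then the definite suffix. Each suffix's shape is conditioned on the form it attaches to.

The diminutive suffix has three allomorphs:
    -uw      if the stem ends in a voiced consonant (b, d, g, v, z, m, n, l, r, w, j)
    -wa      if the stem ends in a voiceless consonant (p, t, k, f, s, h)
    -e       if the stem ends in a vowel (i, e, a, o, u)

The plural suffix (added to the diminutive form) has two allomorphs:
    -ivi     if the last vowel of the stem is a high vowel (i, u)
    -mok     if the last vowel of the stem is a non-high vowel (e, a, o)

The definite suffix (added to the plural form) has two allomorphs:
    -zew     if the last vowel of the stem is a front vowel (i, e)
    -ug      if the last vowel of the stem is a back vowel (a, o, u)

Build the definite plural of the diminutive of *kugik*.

kugikwamokug

*kugik* — final sound /k/ (a voiceless consonant) → -wa → *kugikwa*.
The diminutive form *kugikwa*: last vowel = /a/, a non-high vowel → -mok → *kugikwamok*.
The plural form *kugikwamok*: last vowel = /o/, a back vowel → -ug → *kugikwamokug*.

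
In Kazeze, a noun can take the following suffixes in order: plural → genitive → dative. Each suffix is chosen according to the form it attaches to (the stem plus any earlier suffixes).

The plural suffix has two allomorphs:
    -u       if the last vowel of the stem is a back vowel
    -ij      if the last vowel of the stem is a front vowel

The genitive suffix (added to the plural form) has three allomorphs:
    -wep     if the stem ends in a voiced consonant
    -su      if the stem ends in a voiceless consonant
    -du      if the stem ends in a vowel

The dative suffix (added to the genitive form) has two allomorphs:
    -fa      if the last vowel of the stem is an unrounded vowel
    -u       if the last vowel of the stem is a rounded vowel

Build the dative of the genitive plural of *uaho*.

uahouduu

The last vowel of *uaho* is /o/, which is a back vowel, so the plural suffix is -u, giving *uahou*.
The plural form *uahou*: final sound = /u/, a vowel → -du → *uahoudu*.
Since the last vowel of the genitive form *uahoudu* is /u/ (a rounded vowel), it takes -u, giving *uahouduu*.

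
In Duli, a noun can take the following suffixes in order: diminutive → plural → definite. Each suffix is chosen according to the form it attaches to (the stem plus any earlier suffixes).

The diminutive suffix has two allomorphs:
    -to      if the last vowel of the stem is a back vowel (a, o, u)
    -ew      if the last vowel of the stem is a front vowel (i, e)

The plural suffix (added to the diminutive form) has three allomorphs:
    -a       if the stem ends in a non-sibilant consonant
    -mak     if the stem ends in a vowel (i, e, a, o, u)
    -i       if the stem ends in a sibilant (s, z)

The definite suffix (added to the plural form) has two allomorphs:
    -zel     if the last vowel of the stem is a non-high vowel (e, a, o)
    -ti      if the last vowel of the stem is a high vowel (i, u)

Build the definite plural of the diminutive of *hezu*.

*hezu* — last vowel /u/ (a back vowel) → -to → *hezuto*.
Since the final sound of the diminutive form *hezuto* is /o/ (a vowel), it takes -mak, giving *hezutomak*.
Since the last vowel of the plural form *hezutomak* is /a/ (a non-high vowel), it takes -zel, giving *hezutomakzel*.

hezutomakzel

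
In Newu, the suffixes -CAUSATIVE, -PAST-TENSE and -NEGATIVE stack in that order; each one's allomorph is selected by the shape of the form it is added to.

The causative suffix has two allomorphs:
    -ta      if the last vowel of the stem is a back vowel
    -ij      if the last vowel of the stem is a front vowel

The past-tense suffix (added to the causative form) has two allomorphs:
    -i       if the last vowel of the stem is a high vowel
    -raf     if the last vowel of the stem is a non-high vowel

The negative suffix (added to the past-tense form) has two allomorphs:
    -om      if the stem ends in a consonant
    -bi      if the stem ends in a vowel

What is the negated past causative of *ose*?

*ose* — last vowel /e/ (a front vowel) → -ij → *oseij*.
The last vowel of the causative form *oseij* is /i/, which is a high vowel, so the past-tense suffix is -i, giving *oseiji*.
Since the final sound of the past-tense form *oseiji* is /i/ (a vowel), it takes -bi, giving *oseijibi*.

oseijibi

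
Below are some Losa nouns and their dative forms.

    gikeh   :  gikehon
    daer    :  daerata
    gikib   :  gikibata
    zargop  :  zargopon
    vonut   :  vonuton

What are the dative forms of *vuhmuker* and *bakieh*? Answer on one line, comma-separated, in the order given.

Looking at the final consonant of each stem: -on when the stem ends in a voiceless consonant (*gikeh*, *zargop*, *vonut*); -ata when the stem ends in a voiced consonant (*daer*, *gikib*).
The final consonant of *vuhmuker* is /r/, which is voiced, so the suffix is -ata, giving *vuhmukerata*.
Since the final consonant of *bakieh* is /h/ (voiceless), it takes -on, giving *bakiehon*.

vuhmukerata, bakiehon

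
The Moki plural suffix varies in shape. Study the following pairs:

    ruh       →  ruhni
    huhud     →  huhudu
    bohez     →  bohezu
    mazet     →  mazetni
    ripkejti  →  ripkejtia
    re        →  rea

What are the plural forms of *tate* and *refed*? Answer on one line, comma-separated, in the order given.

The suffix is conditioned by the final sound: -ni when the stem ends in a voiceless consonant (*ruh*, *mazet*); -u when the stem ends in a voiced consonant (*huhud*, *bohez*); -a when the stem ends in a vowel (*ripkejti*, *re*).
*tate*: final sound = /e/, a vowel → -a → *tatea*.
The final sound of *refed* is /d/, which is a voiced consonant, so the suffix is -u, giving *refedu*.

tatea, refedu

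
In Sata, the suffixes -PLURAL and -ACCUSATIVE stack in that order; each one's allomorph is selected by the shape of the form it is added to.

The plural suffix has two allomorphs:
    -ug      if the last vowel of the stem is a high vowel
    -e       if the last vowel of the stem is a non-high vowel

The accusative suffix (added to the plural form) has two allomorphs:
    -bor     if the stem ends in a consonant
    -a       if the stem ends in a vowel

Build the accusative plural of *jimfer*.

*jimfer* — last vowel /e/ (a non-high vowel) → -e → *jimfere*.
The plural form *jimfere* — final sound /e/ (a vowel) → -a → *jimferea*.

jimferea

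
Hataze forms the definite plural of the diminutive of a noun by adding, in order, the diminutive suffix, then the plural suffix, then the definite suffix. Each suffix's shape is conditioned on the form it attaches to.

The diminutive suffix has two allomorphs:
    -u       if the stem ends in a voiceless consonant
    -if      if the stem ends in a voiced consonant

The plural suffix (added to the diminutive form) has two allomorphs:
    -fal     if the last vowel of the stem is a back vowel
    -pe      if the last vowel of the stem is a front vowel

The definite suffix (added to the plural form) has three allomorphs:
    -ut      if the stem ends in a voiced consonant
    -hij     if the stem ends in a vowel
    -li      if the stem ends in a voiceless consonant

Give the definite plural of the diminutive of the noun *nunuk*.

nunukufalut

*nunuk*: final consonant = /k/, voiceless → -u → *nunuku*.
The diminutive form *nunuku*: last vowel = /u/, a back vowel → -fal → *nunukufal*.
The plural form *nunukufal* — final sound /l/ (a voiced consonant) → -ut → *nunukufalut*.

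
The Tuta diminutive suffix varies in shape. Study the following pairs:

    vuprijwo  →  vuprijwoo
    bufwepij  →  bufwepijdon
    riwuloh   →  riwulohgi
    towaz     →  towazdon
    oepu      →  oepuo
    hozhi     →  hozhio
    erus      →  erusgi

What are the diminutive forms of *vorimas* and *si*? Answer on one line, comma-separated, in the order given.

vorimasgi, sio

The pattern is voicing of the final sound: -gi when the stem ends in a voiceless consonant (*riwuloh*, *erus*); -don when the stem ends in a voiced consonant (*bufwepij*, *towaz*); -o when the stem ends in a vowel (*vuprijwo*, *oepu*, *hozhi*).
The final sound of *vorimas* is /s/, which is a voiceless consonant, so the suffix is -gi, giving *vorimasgi*.
*si*: final sound = /i/, a vowel → -o → *sio*.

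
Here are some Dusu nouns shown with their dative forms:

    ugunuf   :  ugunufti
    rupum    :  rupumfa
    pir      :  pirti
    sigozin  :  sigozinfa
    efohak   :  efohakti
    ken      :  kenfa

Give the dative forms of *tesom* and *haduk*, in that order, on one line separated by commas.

tesomfa, hadukti

The alternation tracks the final consonant of the stem — -fa when the stem ends in a nasal (*rupum*, *sigozin*, *ken*); -ti when the stem ends in a non-nasal consonant (*ugunuf*, *pir*, *efohak*).
*tesom*: final consonant = /m/, a nasal → -fa → *tesomfa*.
*haduk*: final consonant = /k/, non-nasal → -ti → *hadukti*.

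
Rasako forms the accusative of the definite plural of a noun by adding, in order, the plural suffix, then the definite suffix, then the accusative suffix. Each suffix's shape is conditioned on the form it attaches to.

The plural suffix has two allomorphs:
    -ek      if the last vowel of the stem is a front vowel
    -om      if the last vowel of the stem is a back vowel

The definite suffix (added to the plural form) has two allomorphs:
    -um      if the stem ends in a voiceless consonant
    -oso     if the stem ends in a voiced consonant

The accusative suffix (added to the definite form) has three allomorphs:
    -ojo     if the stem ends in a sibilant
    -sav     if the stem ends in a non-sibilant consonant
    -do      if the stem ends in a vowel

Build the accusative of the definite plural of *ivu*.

*ivu* — last vowel /u/ (a back vowel) → -om → *ivuom*.
The final consonant of the plural form *ivuom* is /m/, which is voiced, so the definite suffix is -oso, giving *ivuomoso*.
Since the final sound of the definite form *ivuomoso* is /o/ (a vowel), it takes -do, giving *ivuomosodo*.

ivuomosodo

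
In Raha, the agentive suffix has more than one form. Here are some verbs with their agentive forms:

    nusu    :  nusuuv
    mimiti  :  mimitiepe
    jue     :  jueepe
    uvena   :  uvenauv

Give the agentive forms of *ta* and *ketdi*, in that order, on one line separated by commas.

tauv, ketdiepe

The suffix is conditioned by the last vowel: -epe when the last vowel of the stem is a front vowel (*mimiti*, *jue*); -uv when the last vowel of the stem is a back vowel (*nusu*, *uvena*).
The last vowel of *ta* is /a/, which is a back vowel, so the suffix is -uv, giving *tauv*.
The last vowel of *ketdi* is /i/, which is a front vowel, so the suffix is -epe, giving *ketdiepe*.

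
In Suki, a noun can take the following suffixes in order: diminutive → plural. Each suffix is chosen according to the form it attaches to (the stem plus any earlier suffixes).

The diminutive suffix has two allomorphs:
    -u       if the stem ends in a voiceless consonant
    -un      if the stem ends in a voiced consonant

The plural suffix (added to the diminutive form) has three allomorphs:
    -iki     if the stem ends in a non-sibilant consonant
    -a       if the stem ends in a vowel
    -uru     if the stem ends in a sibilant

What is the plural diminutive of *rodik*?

*rodik* — final consonant /k/ (voiceless) → -u → *rodiku*.
The final sound of the diminutive form *rodiku* is /u/, which is a vowel, so the plural suffix is -a, giving *rodikua*.

rodikua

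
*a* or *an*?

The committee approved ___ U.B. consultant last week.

a

The indefinite article is chosen by the initial *sound* of the following word, not its spelling.
The initialism *U.B.* is read letter by letter; the first letter, U, is pronounced /juː/, which begins with a consonant sound.
So the article is *a*: The committee approved a U.B. consultant last week.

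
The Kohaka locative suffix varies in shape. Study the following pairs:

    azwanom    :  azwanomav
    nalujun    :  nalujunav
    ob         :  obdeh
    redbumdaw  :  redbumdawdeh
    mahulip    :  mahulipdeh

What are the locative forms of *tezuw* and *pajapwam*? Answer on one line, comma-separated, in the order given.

tezuwdeh, pajapwamav

The suffix is conditioned by the final consonant: -av when the stem ends in a nasal (*azwanom*, *nalujun*); -deh when the stem ends in a non-nasal consonant (*ob*, *redbumdaw*, *mahulip*).
Since the final consonant of *tezuw* is /w/ (non-nasal), it takes -deh, giving *tezuwdeh*.
*pajapwam* — final consonant /m/ (a nasal) → -av → *pajapwamav*.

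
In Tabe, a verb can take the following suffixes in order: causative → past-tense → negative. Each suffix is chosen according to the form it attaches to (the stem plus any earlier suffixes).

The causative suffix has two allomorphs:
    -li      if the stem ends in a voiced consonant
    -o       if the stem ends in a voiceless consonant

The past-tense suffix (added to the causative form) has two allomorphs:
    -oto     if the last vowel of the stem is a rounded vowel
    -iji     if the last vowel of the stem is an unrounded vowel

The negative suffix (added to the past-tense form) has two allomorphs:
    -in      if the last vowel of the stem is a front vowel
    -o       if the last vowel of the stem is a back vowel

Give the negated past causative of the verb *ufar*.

ufarliijiin

Since the final consonant of *ufar* is /r/ (voiced), it takes -li, giving *ufarli*.
Since the last vowel of the causative form *ufarli* is /i/ (an unrounded vowel), it takes -iji, giving *ufarliiji*.
Since the last vowel of the past-tense form *ufarliiji* is /i/ (a front vowel), it takes -in, giving *ufarliijiin*.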